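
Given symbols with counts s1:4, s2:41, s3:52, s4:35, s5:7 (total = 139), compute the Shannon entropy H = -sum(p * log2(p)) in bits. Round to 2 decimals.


Computing entropy H = -sum(p_i * log2(p_i)):
  s1: p = 4/139 = 0.0288, -p*log2(p) = 0.1473
  s2: p = 41/139 = 0.2950, -p*log2(p) = 0.5195
  s3: p = 52/139 = 0.3741, -p*log2(p) = 0.5307
  s4: p = 35/139 = 0.2518, -p*log2(p) = 0.5010
  s5: p = 7/139 = 0.0504, -p*log2(p) = 0.2171
H = sum of terms = 1.9156
Rounded to 2 decimals: 1.92

1.92


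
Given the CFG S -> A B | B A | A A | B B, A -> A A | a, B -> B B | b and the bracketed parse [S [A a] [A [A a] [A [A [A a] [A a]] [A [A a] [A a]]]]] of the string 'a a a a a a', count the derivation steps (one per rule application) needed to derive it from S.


Every bracketed nonterminal node [X ...] in the tree is produced by exactly one rule application.
Reading the tree off as a leftmost derivation:
  Step 1: S  =>  A A   (applied S -> A A)
  Step 2: A A  =>  a A   (applied A -> a)
  Step 3: a A  =>  a A A   (applied A -> A A)
  Step 4: a A A  =>  a a A   (applied A -> a)
  Step 5: a a A  =>  a a A A   (applied A -> A A)
  Step 6: a a A A  =>  a a A A A   (applied A -> A A)
  Step 7: a a A A A  =>  a a a A A   (applied A -> a)
  Step 8: a a a A A  =>  a a a a A   (applied A -> a)
  Step 9: a a a a A  =>  a a a a A A   (applied A -> A A)
  Step 10: a a a a A A  =>  a a a a a A   (applied A -> a)
  Step 11: a a a a a A  =>  a a a a a a   (applied A -> a)
Final yield: a a a a a a
Total rewrite steps: 11

11


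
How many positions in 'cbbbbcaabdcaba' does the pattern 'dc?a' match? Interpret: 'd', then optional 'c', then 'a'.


Pattern: dc?a means 'd', then optional 'c', then 'a'.
Scanning 'cbbbbcaabdcaba' position-by-position:
  Pos 0: window 'cbb' -> no
  Pos 1: window 'bbb' -> no
  Pos 2: window 'bbb' -> no
  Pos 3: window 'bbc' -> no
  Pos 4: window 'bca' -> no
  Pos 5: window 'caa' -> no
  Pos 6: window 'aab' -> no
  Pos 7: window 'abd' -> no
  Pos 8: window 'bdc' -> no
  Pos 9: window 'dca' -> MATCH
  Pos 10: window 'cab' -> no
  Pos 11: window 'aba' -> no
  Pos 12: window 'ba' -> no
  Pos 13: window 'a' -> no
Total matches: 1

1


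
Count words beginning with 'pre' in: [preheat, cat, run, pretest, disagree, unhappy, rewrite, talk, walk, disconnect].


Checking each word for prefix 'pre':
  'preheat' -> YES, starts with 'pre' (count: 1)
  'cat' -> no (count: 1)
  'run' -> no (count: 1)
  'pretest' -> YES, starts with 'pre' (count: 2)
  'disagree' -> no (count: 2)
  'unhappy' -> no (count: 2)
  'rewrite' -> no (count: 2)
  'talk' -> no (count: 2)
  'walk' -> no (count: 2)
  'disconnect' -> no (count: 2)
Total with prefix 'pre': 2

2


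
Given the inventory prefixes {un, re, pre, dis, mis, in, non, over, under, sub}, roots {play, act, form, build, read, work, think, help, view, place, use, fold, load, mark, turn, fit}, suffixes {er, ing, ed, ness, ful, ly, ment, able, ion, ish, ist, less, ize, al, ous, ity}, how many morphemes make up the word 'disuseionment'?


Segmenting 'disuseionment' against the inventory:
  'dis' -> prefix (morpheme 1)
  'use' -> root (morpheme 2)
  'ion' -> suffix (morpheme 3)
  'ment' -> suffix (morpheme 4)
Total morphemes: 4

4


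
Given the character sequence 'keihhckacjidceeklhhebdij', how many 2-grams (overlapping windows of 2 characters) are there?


String 'keihhckacjidceeklhhebdij' has length L = 24.
Number of overlapping n-grams = L - n + 1
Substituting: 24 - 2 + 1 = 23

23


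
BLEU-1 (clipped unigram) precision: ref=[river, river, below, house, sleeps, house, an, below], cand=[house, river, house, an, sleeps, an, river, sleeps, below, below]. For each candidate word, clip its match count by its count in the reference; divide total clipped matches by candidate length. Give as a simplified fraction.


Reference word counts: {'an': 1, 'below': 2, 'house': 2, 'river': 2, 'sleeps': 1}
Checking each candidate word (with clipping):
  'house' -> in reference (ref count 2, used 1/2) -> match (matches: 1)
  'river' -> in reference (ref count 2, used 1/2) -> match (matches: 2)
  'house' -> in reference (ref count 2, used 2/2) -> match (matches: 3)
  'an' -> in reference (ref count 1, used 1/1) -> match (matches: 4)
  'sleeps' -> in reference (ref count 1, used 1/1) -> match (matches: 5)
  'an' -> ref count 1 already used up (1/1) -> clipped, no match (matches: 5)
  'river' -> in reference (ref count 2, used 2/2) -> match (matches: 6)
  'sleeps' -> ref count 1 already used up (1/1) -> clipped, no match (matches: 6)
  'below' -> in reference (ref count 2, used 1/2) -> match (matches: 7)
  'below' -> in reference (ref count 2, used 2/2) -> match (matches: 8)
Clipped matches: 8, Candidate length: 10
Precision = 8/10 = 4/5

4/5


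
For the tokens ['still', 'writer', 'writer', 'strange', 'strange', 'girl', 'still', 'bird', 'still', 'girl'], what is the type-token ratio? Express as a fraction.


Tokens: 10
Unique types: ('bird', 'girl', 'still', 'strange', 'writer') = 5
TTR = 5/10
Simplify: divide both by 5 -> 1/2
TTR = 1/2

1/2


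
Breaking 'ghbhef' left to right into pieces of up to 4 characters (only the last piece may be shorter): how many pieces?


'ghbhef' has 6 characters.
Chunking with max size 4:
  Chunk 1: 'ghbh' (positions 0-3)
  Chunk 2: 'ef' (positions 4-5)
Total chunks: ceil(6 / 4) = 2

2


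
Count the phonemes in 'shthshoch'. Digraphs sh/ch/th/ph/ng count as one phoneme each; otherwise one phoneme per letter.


Parsing 'shthshoch' greedily, digraphs first:
  'sh' -> digraph (1 consonant phoneme) (phonemes so far: 1)
  'th' -> digraph (1 consonant phoneme) (phonemes so far: 2)
  'sh' -> digraph (1 consonant phoneme) (phonemes so far: 3)
  'o' -> vowel phoneme (phonemes so far: 4)
  'ch' -> digraph (1 consonant phoneme) (phonemes so far: 5)
Total phonemes: 5

5


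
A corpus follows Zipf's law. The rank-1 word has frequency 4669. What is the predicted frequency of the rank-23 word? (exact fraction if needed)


Zipf's law: freq(rank) = f1 / rank
f1 = 4669, rank = 23
freq = 4669 / 23
= 203

203


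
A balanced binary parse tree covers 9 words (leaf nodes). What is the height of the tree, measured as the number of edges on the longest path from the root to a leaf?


In a balanced binary tree with n leaves the deepest leaf is ceil(log2(n)) edges below the root.
log2(9) = 3.1699
ceil(3.1699) = 4
height (edges) = 4

4


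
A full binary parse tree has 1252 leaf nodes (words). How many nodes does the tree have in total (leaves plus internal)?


Leaf nodes (terminals): 1252
Internal nodes = n - 1 = 1252 - 1 = 1251
Total = leaves + internal = 1252 + 1251 = 2503

2503


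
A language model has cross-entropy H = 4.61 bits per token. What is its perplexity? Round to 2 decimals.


Perplexity formula: PP = 2^H
H = 4.61
PP = 2^4.61
Decompose: 2^4.61 = 2^4 * 2^0.61
2^4 = 16, 2^0.61 ~ 1.5262592
PP ~ 16 * 1.5262592 = 24.4201472
Rounded to 2 decimals: 24.42

24.42


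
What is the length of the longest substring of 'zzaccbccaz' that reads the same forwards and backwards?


Scanning 'zzaccbccaz' for palindromic substrings.
Substring at positions 1-9: 'zaccbccaz'.
Check: reverse('zaccbccaz') = 'zaccbccaz' -> palindrome confirmed.
Neighbouring characters ('z' / '-') break symmetry, so it cannot extend further.
No longer palindromic substring exists; longest length = 9

9


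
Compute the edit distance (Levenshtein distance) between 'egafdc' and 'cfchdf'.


Building DP table for s1='egafdc' (len 6) and s2='cfchdf' (len 6):
       c  f  c  h  d  f
    0  1  2  3  4  5  6
  e 1  1  2  3  4  5  6
  g 2  2  2  3  4  5  6
  a 3  3  3  3  4  5  6
  f 4  4  3  4  4  5  5
  d 5  5  4  4  5  4  5
  c 6  5  5  4  5  5  5
Edit distance = dp[6][6] = 5

5


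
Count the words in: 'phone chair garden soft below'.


Counting words by splitting on spaces:
  Word 1: 'phone'
  Word 2: 'chair'
  Word 3: 'garden'
  Word 4: 'soft'
  Word 5: 'below'
Total words: 5

5


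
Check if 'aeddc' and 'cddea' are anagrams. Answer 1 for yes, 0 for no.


Sort characters of 'aeddc': 'acdde'
Sort characters of 'cddea': 'acdde'
Sorted forms match -> they ARE anagrams
Result: 1

1


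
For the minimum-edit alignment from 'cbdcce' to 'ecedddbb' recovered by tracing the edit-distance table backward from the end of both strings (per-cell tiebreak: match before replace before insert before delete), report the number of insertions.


Edit distance = 6. Backtracking from cell (6, 8) with preference match > replace > insert > delete,
then listing the resulting alignment 'cbdcce' -> 'ecedddbb' left to right:
  Step 1: insert 'e' [insertion #1]
  Step 2: keep 'c'
  Step 3: insert 'e' [insertion #2]
  Step 4: replace b->d
  Step 5: keep 'd'
  Step 6: replace c->d
  Step 7: replace c->b
  Step 8: replace e->b
Total insertions: 2

2


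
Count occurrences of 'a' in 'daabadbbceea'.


Scanning 'daabadbbceea' for 'a':
  Position 1: 'a' -> MATCH (count: 1)
  Position 2: 'a' -> MATCH (count: 2)
  Position 4: 'a' -> MATCH (count: 3)
  Position 11: 'a' -> MATCH (count: 4)
Total occurrences of 'a': 4

4


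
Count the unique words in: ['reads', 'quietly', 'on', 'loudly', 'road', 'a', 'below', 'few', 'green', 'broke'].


Listing all tokens and tracking unique types:
  Token 1: 'reads' -> NEW (unique so far: 1)
  Token 2: 'quietly' -> NEW (unique so far: 2)
  Token 3: 'on' -> NEW (unique so far: 3)
  Token 4: 'loudly' -> NEW (unique so far: 4)
  Token 5: 'road' -> NEW (unique so far: 5)
  Token 6: 'a' -> NEW (unique so far: 6)
  Token 7: 'below' -> NEW (unique so far: 7)
  Token 8: 'few' -> NEW (unique so far: 8)
  Token 9: 'green' -> NEW (unique so far: 9)
  Token 10: 'broke' -> NEW (unique so far: 10)
Unique types: ('a', 'below', 'broke', 'few', 'green', 'loudly', 'on', 'quietly', 'reads', 'road')
Vocabulary size: 10

10


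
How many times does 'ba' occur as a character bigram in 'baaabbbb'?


Scanning 'baaabbbb' for bigram 'ba':
  Position 0: 'ba' -> MATCH
  Position 1: 'aa' -> no
  Position 2: 'aa' -> no
  Position 3: 'ab' -> no
  Position 4: 'bb' -> no
  Position 5: 'bb' -> no
  Position 6: 'bb' -> no
Total matches: 1

1


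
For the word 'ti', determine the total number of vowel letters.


Scanning each character of 'ti':
  Position 1: 't' -> consonant (running count: 0)
  Position 2: 'i' -> vowel (running count: 1)
Total vowels: 1

1


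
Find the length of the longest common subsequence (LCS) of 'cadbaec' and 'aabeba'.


DP table for LCS of 'cadbaec' and 'aabeba':
       a  a  b  e  b  a
    0  0  0  0  0  0  0
  c 0  0  0  0  0  0  0
  a 0  1  1  1  1  1  1
  d 0  1  1  1  1  1  1
  b 0  1  1  2  2  2  2
  a 0  1  2  2  2  2  3
  e 0  1  2  2  3  3  3
  c 0  1  2  2  3  3  3
LCS: 'aba'
LCS length = 3

3


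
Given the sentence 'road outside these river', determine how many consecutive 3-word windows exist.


Word trigrams from [4] words:
  Trigram 1: (road outside these)
  Trigram 2: (outside these river)
Total word trigrams: 4 - 2 = 2

2


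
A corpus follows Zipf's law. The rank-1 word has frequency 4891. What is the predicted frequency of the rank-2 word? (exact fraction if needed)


Zipf's law: freq(rank) = f1 / rank
f1 = 4891, rank = 2
freq = 4891 / 2
GCD(4891, 2) = 1
Simplified: 4891/2

4891/2


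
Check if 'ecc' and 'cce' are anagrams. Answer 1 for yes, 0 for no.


Sort characters of 'ecc': 'cce'
Sort characters of 'cce': 'cce'
Sorted forms match -> they ARE anagrams
Result: 1

1


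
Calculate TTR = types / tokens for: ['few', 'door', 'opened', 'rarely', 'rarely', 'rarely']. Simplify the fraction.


Tokens: 6
Unique types: ('door', 'few', 'opened', 'rarely') = 4
TTR = 4/6
Simplify: divide both by 2 -> 2/3
TTR = 2/3

2/3


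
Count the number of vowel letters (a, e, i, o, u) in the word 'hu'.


Scanning each character of 'hu':
  Position 1: 'h' -> consonant (running count: 0)
  Position 2: 'u' -> vowel (running count: 1)
Total vowels: 1

1


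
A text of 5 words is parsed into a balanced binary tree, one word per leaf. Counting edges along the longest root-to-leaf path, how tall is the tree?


In a balanced binary tree with n leaves the deepest leaf is ceil(log2(n)) edges below the root.
log2(5) = 2.3219
ceil(2.3219) = 3
height (edges) = 3

3


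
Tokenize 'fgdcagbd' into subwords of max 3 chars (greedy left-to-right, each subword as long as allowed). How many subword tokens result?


'fgdcagbd' has 8 characters.
Chunking with max size 3:
  Chunk 1: 'fgd' (positions 0-2)
  Chunk 2: 'cag' (positions 3-5)
  Chunk 3: 'bd' (positions 6-7)
Total chunks: ceil(8 / 3) = 3

3


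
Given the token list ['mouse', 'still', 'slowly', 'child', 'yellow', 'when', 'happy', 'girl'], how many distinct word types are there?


Listing all tokens and tracking unique types:
  Token 1: 'mouse' -> NEW (unique so far: 1)
  Token 2: 'still' -> NEW (unique so far: 2)
  Token 3: 'slowly' -> NEW (unique so far: 3)
  Token 4: 'child' -> NEW (unique so far: 4)
  Token 5: 'yellow' -> NEW (unique so far: 5)
  Token 6: 'when' -> NEW (unique so far: 6)
  Token 7: 'happy' -> NEW (unique so far: 7)
  Token 8: 'girl' -> NEW (unique so far: 8)
Unique types: ('child', 'girl', 'happy', 'mouse', 'slowly', 'still', 'when', 'yellow')
Vocabulary size: 8

8


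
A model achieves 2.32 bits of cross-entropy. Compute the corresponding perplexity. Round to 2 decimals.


Perplexity formula: PP = 2^H
H = 2.32
PP = 2^2.32
Decompose: 2^2.32 = 2^2 * 2^0.32
2^2 = 4, 2^0.32 ~ 1.2483305
PP ~ 4 * 1.2483305 = 4.9933220
Rounded to 2 decimals: 4.99

4.99


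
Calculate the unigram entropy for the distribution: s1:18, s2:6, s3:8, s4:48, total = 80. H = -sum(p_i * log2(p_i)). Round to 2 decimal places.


Computing entropy H = -sum(p_i * log2(p_i)):
  s1: p = 18/80 = 0.2250, -p*log2(p) = 0.4842
  s2: p = 6/80 = 0.0750, -p*log2(p) = 0.2803
  s3: p = 8/80 = 0.1000, -p*log2(p) = 0.3322
  s4: p = 48/80 = 0.6000, -p*log2(p) = 0.4422
H = sum of terms = 1.5389
Rounded to 2 decimals: 1.54

1.54


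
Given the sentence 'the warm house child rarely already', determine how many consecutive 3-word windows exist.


Word trigrams from [6] words:
  Trigram 1: (the warm house)
  Trigram 2: (warm house child)
  Trigram 3: (house child rarely)
  Trigram 4: (child rarely already)
Total word trigrams: 6 - 2 = 4

4


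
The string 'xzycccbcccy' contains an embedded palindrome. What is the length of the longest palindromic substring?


Scanning 'xzycccbcccy' for palindromic substrings.
Substring at positions 2-10: 'ycccbcccy'.
Check: reverse('ycccbcccy') = 'ycccbcccy' -> palindrome confirmed.
Neighbouring characters ('z' / '-') break symmetry, so it cannot extend further.
No longer palindromic substring exists; longest length = 9

9


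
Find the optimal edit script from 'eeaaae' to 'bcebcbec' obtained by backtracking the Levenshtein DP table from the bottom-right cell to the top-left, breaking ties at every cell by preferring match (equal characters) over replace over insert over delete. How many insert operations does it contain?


Edit distance = 6. Backtracking from cell (6, 8) with preference match > replace > insert > delete,
then listing the resulting alignment 'eeaaae' -> 'bcebcbec' left to right:
  Step 1: insert 'b' [insertion #1]
  Step 2: replace e->c
  Step 3: keep 'e'
  Step 4: replace a->b
  Step 5: replace a->c
  Step 6: replace a->b
  Step 7: keep 'e'
  Step 8: insert 'c' [insertion #2]
Total insertions: 2

2


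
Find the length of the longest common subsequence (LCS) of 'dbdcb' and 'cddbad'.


DP table for LCS of 'dbdcb' and 'cddbad':
       c  d  d  b  a  d
    0  0  0  0  0  0  0
  d 0  0  1  1  1  1  1
  b 0  0  1  1  2  2  2
  d 0  0  1  2  2  2  3
  c 0  1  1  2  2  2  3
  b 0  1  1  2  3  3  3
LCS: 'dbd'
LCS length = 3

3


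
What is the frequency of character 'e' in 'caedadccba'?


Scanning 'caedadccba' for 'e':
  Position 2: 'e' -> MATCH (count: 1)
Total occurrences of 'e': 1

1


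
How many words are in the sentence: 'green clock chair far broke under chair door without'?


Counting words by splitting on spaces:
  Word 1: 'green'
  Word 2: 'clock'
  Word 3: 'chair'
  Word 4: 'far'
  Word 5: 'broke'
  Word 6: 'under'
  Word 7: 'chair'
  Word 8: 'door'
  Word 9: 'without'
Total words: 9

9


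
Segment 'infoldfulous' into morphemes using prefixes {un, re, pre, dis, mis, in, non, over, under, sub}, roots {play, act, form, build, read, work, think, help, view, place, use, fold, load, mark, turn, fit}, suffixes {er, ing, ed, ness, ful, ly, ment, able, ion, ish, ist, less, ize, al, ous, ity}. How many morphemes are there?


Segmenting 'infoldfulous' against the inventory:
  'in' -> prefix (morpheme 1)
  'fold' -> root (morpheme 2)
  'ful' -> suffix (morpheme 3)
  'ous' -> suffix (morpheme 4)
Total morphemes: 4

4


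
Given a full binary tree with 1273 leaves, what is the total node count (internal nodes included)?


Leaf nodes (terminals): 1273
Internal nodes = n - 1 = 1273 - 1 = 1272
Total = leaves + internal = 1273 + 1272 = 2545

2545


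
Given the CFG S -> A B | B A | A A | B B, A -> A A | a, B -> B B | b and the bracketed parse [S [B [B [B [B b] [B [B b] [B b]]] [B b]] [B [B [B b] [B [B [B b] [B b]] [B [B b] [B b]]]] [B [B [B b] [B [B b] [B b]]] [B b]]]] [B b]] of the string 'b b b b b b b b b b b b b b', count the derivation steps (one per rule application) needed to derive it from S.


Every bracketed nonterminal node [X ...] in the tree is produced by exactly one rule application.
Reading the tree off as a leftmost derivation:
  Step 1: S  =>  B B   (applied S -> B B)
  Step 2: B B  =>  B B B   (applied B -> B B)
  Step 3: B B B  =>  B B B B   (applied B -> B B)
  Step 4: B B B B  =>  B B B B B   (applied B -> B B)
  Step 5: B B B B B  =>  b B B B B   (applied B -> b)
  Step 6: b B B B B  =>  b B B B B B   (applied B -> B B)
  Step 7: b B B B B B  =>  b b B B B B   (applied B -> b)
  Step 8: b b B B B B  =>  b b b B B B   (applied B -> b)
  Step 9: b b b B B B  =>  b b b b B B   (applied B -> b)
  Step 10: b b b b B B  =>  b b b b B B B   (applied B -> B B)
  Step 11: b b b b B B B  =>  b b b b B B B B   (applied B -> B B)
  Step 12: b b b b B B B B  =>  b b b b b B B B   (applied B -> b)
  Step 13: b b b b b B B B  =>  b b b b b B B B B   (applied B -> B B)
  Step 14: b b b b b B B B B  =>  b b b b b B B B B B   (applied B -> B B)
  Step 15: b b b b b B B B B B  =>  b b b b b b B B B B   (applied B -> b)
  Step 16: b b b b b b B B B B  =>  b b b b b b b B B B   (applied B -> b)
  Step 17: b b b b b b b B B B  =>  b b b b b b b B B B B   (applied B -> B B)
  Step 18: b b b b b b b B B B B  =>  b b b b b b b b B B B   (applied B -> b)
  Step 19: b b b b b b b b B B B  =>  b b b b b b b b b B B   (applied B -> b)
  Step 20: b b b b b b b b b B B  =>  b b b b b b b b b B B B   (applied B -> B B)
  Step 21: b b b b b b b b b B B B  =>  b b b b b b b b b B B B B   (applied B -> B B)
  Step 22: b b b b b b b b b B B B B  =>  b b b b b b b b b b B B B   (applied B -> b)
  Step 23: b b b b b b b b b b B B B  =>  b b b b b b b b b b B B B B   (applied B -> B B)
  Step 24: b b b b b b b b b b B B B B  =>  b b b b b b b b b b b B B B   (applied B -> b)
  Step 25: b b b b b b b b b b b B B B  =>  b b b b b b b b b b b b B B   (applied B -> b)
  Step 26: b b b b b b b b b b b b B B  =>  b b b b b b b b b b b b b B   (applied B -> b)
  Step 27: b b b b b b b b b b b b b B  =>  b b b b b b b b b b b b b b   (applied B -> b)
Final yield: b b b b b b b b b b b b b b
Total rewrite steps: 27

27


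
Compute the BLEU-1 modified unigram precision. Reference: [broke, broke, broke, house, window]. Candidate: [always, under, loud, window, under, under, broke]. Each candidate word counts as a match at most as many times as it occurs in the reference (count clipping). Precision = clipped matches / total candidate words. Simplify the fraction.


Reference word counts: {'broke': 3, 'house': 1, 'window': 1}
Checking each candidate word (with clipping):
  'always' -> not in reference -> no match (matches: 0)
  'under' -> not in reference -> no match (matches: 0)
  'loud' -> not in reference -> no match (matches: 0)
  'window' -> in reference (ref count 1, used 1/1) -> match (matches: 1)
  'under' -> not in reference -> no match (matches: 1)
  'under' -> not in reference -> no match (matches: 1)
  'broke' -> in reference (ref count 3, used 1/3) -> match (matches: 2)
Clipped matches: 2, Candidate length: 7
Precision = 2/7

2/7


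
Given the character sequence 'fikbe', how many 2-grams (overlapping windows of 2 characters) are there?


String 'fikbe' has length L = 5.
Number of overlapping n-grams = L - n + 1
Substituting: 5 - 2 + 1 = 4

4


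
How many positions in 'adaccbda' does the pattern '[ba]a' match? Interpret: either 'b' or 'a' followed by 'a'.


Pattern: [ba]a means either 'b' or 'a' followed by 'a'.
Scanning 'adaccbda' position-by-position:
  Pos 0: window 'ad' -> no
  Pos 1: window 'da' -> no
  Pos 2: window 'ac' -> no
  Pos 3: window 'cc' -> no
  Pos 4: window 'cb' -> no
  Pos 5: window 'bd' -> no
  Pos 6: window 'da' -> no
  Pos 7: window 'a' -> no
Total matches: 0

0


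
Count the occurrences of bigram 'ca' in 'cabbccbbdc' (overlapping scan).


Scanning 'cabbccbbdc' for bigram 'ca':
  Position 0: 'ca' -> MATCH
  Position 1: 'ab' -> no
  Position 2: 'bb' -> no
  Position 3: 'bc' -> no
  Position 4: 'cc' -> no
  Position 5: 'cb' -> no
  Position 6: 'bb' -> no
  Position 7: 'bd' -> no
  Position 8: 'dc' -> no
Total matches: 1

1


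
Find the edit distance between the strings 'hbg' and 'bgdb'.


Building DP table for s1='hbg' (len 3) and s2='bgdb' (len 4):
       b  g  d  b
    0  1  2  3  4
  h 1  1  2  3  4
  b 2  1  2  3  3
  g 3  2  1  2  3
Edit distance = dp[3][4] = 3

3


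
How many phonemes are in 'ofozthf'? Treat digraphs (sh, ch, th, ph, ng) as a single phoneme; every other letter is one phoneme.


Parsing 'ofozthf' greedily, digraphs first:
  'o' -> vowel phoneme (phonemes so far: 1)
  'f' -> consonant phoneme (phonemes so far: 2)
  'o' -> vowel phoneme (phonemes so far: 3)
  'z' -> consonant phoneme (phonemes so far: 4)
  'th' -> digraph (1 consonant phoneme) (phonemes so far: 5)
  'f' -> consonant phoneme (phonemes so far: 6)
Total phonemes: 6

6


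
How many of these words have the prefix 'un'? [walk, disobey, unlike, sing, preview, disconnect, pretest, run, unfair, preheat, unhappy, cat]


Checking each word for prefix 'un':
  'walk' -> no (count: 0)
  'disobey' -> no (count: 0)
  'unlike' -> YES, starts with 'un' (count: 1)
  'sing' -> no (count: 1)
  'preview' -> no (count: 1)
  'disconnect' -> no (count: 1)
  'pretest' -> no (count: 1)
  'run' -> no (count: 1)
  'unfair' -> YES, starts with 'un' (count: 2)
  'preheat' -> no (count: 2)
  'unhappy' -> YES, starts with 'un' (count: 3)
  'cat' -> no (count: 3)
Total with prefix 'un': 3

3


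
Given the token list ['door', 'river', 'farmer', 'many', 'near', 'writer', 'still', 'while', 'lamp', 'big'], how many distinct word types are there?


Listing all tokens and tracking unique types:
  Token 1: 'door' -> NEW (unique so far: 1)
  Token 2: 'river' -> NEW (unique so far: 2)
  Token 3: 'farmer' -> NEW (unique so far: 3)
  Token 4: 'many' -> NEW (unique so far: 4)
  Token 5: 'near' -> NEW (unique so far: 5)
  Token 6: 'writer' -> NEW (unique so far: 6)
  Token 7: 'still' -> NEW (unique so far: 7)
  Token 8: 'while' -> NEW (unique so far: 8)
  Token 9: 'lamp' -> NEW (unique so far: 9)
  Token 10: 'big' -> NEW (unique so far: 10)
Unique types: ('big', 'door', 'farmer', 'lamp', 'many', 'near', 'river', 'still', 'while', 'writer')
Vocabulary size: 10

10


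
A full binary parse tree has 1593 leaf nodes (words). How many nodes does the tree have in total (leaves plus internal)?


Leaf nodes (terminals): 1593
Internal nodes = n - 1 = 1593 - 1 = 1592
Total = leaves + internal = 1593 + 1592 = 3185

3185


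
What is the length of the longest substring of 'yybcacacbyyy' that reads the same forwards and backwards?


Scanning 'yybcacacbyyy' for palindromic substrings.
Substring at positions 0-10: 'yybcacacbyy'.
Check: reverse('yybcacacbyy') = 'yybcacacbyy' -> palindrome confirmed.
Neighbouring characters ('-' / 'y') break symmetry, so it cannot extend further.
No longer palindromic substring exists; longest length = 11

11


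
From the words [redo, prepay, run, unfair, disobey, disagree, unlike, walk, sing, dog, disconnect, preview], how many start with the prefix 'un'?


Checking each word for prefix 'un':
  'redo' -> no (count: 0)
  'prepay' -> no (count: 0)
  'run' -> no (count: 0)
  'unfair' -> YES, starts with 'un' (count: 1)
  'disobey' -> no (count: 1)
  'disagree' -> no (count: 1)
  'unlike' -> YES, starts with 'un' (count: 2)
  'walk' -> no (count: 2)
  'sing' -> no (count: 2)
  'dog' -> no (count: 2)
  'disconnect' -> no (count: 2)
  'preview' -> no (count: 2)
Total with prefix 'un': 2

2


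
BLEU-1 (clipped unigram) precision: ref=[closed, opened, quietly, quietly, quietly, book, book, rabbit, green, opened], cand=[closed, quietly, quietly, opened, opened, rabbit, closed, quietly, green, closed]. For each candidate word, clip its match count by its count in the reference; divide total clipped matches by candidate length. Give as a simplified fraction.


Reference word counts: {'book': 2, 'closed': 1, 'green': 1, 'opened': 2, 'quietly': 3, 'rabbit': 1}
Checking each candidate word (with clipping):
  'closed' -> in reference (ref count 1, used 1/1) -> match (matches: 1)
  'quietly' -> in reference (ref count 3, used 1/3) -> match (matches: 2)
  'quietly' -> in reference (ref count 3, used 2/3) -> match (matches: 3)
  'opened' -> in reference (ref count 2, used 1/2) -> match (matches: 4)
  'opened' -> in reference (ref count 2, used 2/2) -> match (matches: 5)
  'rabbit' -> in reference (ref count 1, used 1/1) -> match (matches: 6)
  'closed' -> ref count 1 already used up (1/1) -> clipped, no match (matches: 6)
  'quietly' -> in reference (ref count 3, used 3/3) -> match (matches: 7)
  'green' -> in reference (ref count 1, used 1/1) -> match (matches: 8)
  'closed' -> ref count 1 already used up (1/1) -> clipped, no match (matches: 8)
Clipped matches: 8, Candidate length: 10
Precision = 8/10 = 4/5

4/5


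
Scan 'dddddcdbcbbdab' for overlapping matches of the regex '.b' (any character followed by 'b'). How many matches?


Pattern: .b means any character followed by 'b'.
Scanning 'dddddcdbcbbdab' position-by-position:
  Pos 0: window 'dd' -> no
  Pos 1: window 'dd' -> no
  Pos 2: window 'dd' -> no
  Pos 3: window 'dd' -> no
  Pos 4: window 'dc' -> no
  Pos 5: window 'cd' -> no
  Pos 6: window 'db' -> MATCH
  Pos 7: window 'bc' -> no
  Pos 8: window 'cb' -> MATCH
  Pos 9: window 'bb' -> MATCH
  Pos 10: window 'bd' -> no
  Pos 11: window 'da' -> no
  Pos 12: window 'ab' -> MATCH
  Pos 13: window 'b' -> no
Total matches: 4

4


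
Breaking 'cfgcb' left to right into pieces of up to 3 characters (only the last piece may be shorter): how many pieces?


'cfgcb' has 5 characters.
Chunking with max size 3:
  Chunk 1: 'cfg' (positions 0-2)
  Chunk 2: 'cb' (positions 3-4)
Total chunks: ceil(5 / 3) = 2

2


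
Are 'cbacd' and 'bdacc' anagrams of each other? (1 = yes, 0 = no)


Sort characters of 'cbacd': 'abccd'
Sort characters of 'bdacc': 'abccd'
Sorted forms match -> they ARE anagrams
Result: 1

1


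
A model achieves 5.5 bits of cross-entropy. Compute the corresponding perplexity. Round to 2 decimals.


Perplexity formula: PP = 2^H
H = 5.5
PP = 2^5.5
Decompose: 2^5.5 = 2^5 * 2^0.5 = 2^5 * sqrt(2)
2^5 = 32, sqrt(2) ~ 1.4142136
PP ~ 32 * 1.4142136 = 45.2548352
Rounded to 2 decimals: 45.25

45.25


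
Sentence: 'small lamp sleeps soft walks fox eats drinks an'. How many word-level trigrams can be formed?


Word trigrams from [9] words:
  Trigram 1: (small lamp sleeps)
  Trigram 2: (lamp sleeps soft)
  Trigram 3: (sleeps soft walks)
  Trigram 4: (soft walks fox)
  Trigram 5: (walks fox eats)
  Trigram 6: (fox eats drinks)
  Trigram 7: (eats drinks an)
Total word trigrams: 9 - 2 = 7

7


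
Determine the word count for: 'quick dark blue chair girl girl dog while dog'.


Counting words by splitting on spaces:
  Word 1: 'quick'
  Word 2: 'dark'
  Word 3: 'blue'
  Word 4: 'chair'
  Word 5: 'girl'
  Word 6: 'girl'
  Word 7: 'dog'
  Word 8: 'while'
  Word 9: 'dog'
Total words: 9

9


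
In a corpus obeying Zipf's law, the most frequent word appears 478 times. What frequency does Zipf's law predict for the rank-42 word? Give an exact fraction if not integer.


Zipf's law: freq(rank) = f1 / rank
f1 = 478, rank = 42
freq = 478 / 42
GCD(478, 42) = 2
Simplified: 239/21

239/21


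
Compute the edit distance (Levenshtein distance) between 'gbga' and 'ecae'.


Building DP table for s1='gbga' (len 4) and s2='ecae' (len 4):
       e  c  a  e
    0  1  2  3  4
  g 1  1  2  3  4
  b 2  2  2  3  4
  g 3  3  3  3  4
  a 4  4  4  3  4
Edit distance = dp[4][4] = 4

4


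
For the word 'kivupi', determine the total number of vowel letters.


Scanning each character of 'kivupi':
  Position 1: 'k' -> consonant (running count: 0)
  Position 2: 'i' -> vowel (running count: 1)
  Position 3: 'v' -> consonant (running count: 1)
  Position 4: 'u' -> vowel (running count: 2)
  Position 5: 'p' -> consonant (running count: 2)
  Position 6: 'i' -> vowel (running count: 3)
Total vowels: 3

3


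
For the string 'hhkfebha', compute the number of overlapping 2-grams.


String 'hhkfebha' has length L = 8.
Number of overlapping n-grams = L - n + 1
Substituting: 8 - 2 + 1 = 7

7


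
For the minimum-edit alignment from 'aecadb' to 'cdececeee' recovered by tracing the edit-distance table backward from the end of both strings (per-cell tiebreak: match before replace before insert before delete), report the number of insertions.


Edit distance = 7. Backtracking from cell (6, 9) with preference match > replace > insert > delete,
then listing the resulting alignment 'aecadb' -> 'cdececeee' left to right:
  Step 1: insert 'c' [insertion #1]
  Step 2: insert 'd' [insertion #2]
  Step 3: insert 'e' [insertion #3]
  Step 4: replace a->c
  Step 5: keep 'e'
  Step 6: keep 'c'
  Step 7: replace a->e
  Step 8: replace d->e
  Step 9: replace b->e
Total insertions: 3

3


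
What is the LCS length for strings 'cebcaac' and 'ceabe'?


DP table for LCS of 'cebcaac' and 'ceabe':
       c  e  a  b  e
    0  0  0  0  0  0
  c 0  1  1  1  1  1
  e 0  1  2  2  2  2
  b 0  1  2  2  3  3
  c 0  1  2  2  3  3
  a 0  1  2  3  3  3
  a 0  1  2  3  3  3
  c 0  1  2  3  3  3
LCS: 'ceb'
LCS length = 3

3


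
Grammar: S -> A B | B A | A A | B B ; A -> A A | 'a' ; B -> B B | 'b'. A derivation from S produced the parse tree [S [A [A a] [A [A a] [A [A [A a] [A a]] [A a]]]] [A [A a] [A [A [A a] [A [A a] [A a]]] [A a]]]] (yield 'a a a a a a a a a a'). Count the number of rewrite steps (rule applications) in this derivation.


Every bracketed nonterminal node [X ...] in the tree is produced by exactly one rule application.
Reading the tree off as a leftmost derivation:
  Step 1: S  =>  A A   (applied S -> A A)
  Step 2: A A  =>  A A A   (applied A -> A A)
  Step 3: A A A  =>  a A A   (applied A -> a)
  Step 4: a A A  =>  a A A A   (applied A -> A A)
  Step 5: a A A A  =>  a a A A   (applied A -> a)
  Step 6: a a A A  =>  a a A A A   (applied A -> A A)
  Step 7: a a A A A  =>  a a A A A A   (applied A -> A A)
  Step 8: a a A A A A  =>  a a a A A A   (applied A -> a)
  Step 9: a a a A A A  =>  a a a a A A   (applied A -> a)
  Step 10: a a a a A A  =>  a a a a a A   (applied A -> a)
  Step 11: a a a a a A  =>  a a a a a A A   (applied A -> A A)
  Step 12: a a a a a A A  =>  a a a a a a A   (applied A -> a)
  Step 13: a a a a a a A  =>  a a a a a a A A   (applied A -> A A)
  Step 14: a a a a a a A A  =>  a a a a a a A A A   (applied A -> A A)
  Step 15: a a a a a a A A A  =>  a a a a a a a A A   (applied A -> a)
  Step 16: a a a a a a a A A  =>  a a a a a a a A A A   (applied A -> A A)
  Step 17: a a a a a a a A A A  =>  a a a a a a a a A A   (applied A -> a)
  Step 18: a a a a a a a a A A  =>  a a a a a a a a a A   (applied A -> a)
  Step 19: a a a a a a a a a A  =>  a a a a a a a a a a   (applied A -> a)
Final yield: a a a a a a a a a a
Total rewrite steps: 19

19


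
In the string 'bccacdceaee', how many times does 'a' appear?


Scanning 'bccacdceaee' for 'a':
  Position 3: 'a' -> MATCH (count: 1)
  Position 8: 'a' -> MATCH (count: 2)
Total occurrences of 'a': 2

2


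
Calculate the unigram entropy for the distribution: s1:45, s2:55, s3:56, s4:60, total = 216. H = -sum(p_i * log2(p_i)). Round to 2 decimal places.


Computing entropy H = -sum(p_i * log2(p_i)):
  s1: p = 45/216 = 0.2083, -p*log2(p) = 0.4715
  s2: p = 55/216 = 0.2546, -p*log2(p) = 0.5025
  s3: p = 56/216 = 0.2593, -p*log2(p) = 0.5049
  s4: p = 60/216 = 0.2778, -p*log2(p) = 0.5133
H = sum of terms = 1.9922
Rounded to 2 decimals: 1.99

1.99


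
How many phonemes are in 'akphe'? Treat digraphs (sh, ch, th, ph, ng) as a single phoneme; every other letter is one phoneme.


Parsing 'akphe' greedily, digraphs first:
  'a' -> vowel phoneme (phonemes so far: 1)
  'k' -> consonant phoneme (phonemes so far: 2)
  'ph' -> digraph (1 consonant phoneme) (phonemes so far: 3)
  'e' -> vowel phoneme (phonemes so far: 4)
Total phonemes: 4

4


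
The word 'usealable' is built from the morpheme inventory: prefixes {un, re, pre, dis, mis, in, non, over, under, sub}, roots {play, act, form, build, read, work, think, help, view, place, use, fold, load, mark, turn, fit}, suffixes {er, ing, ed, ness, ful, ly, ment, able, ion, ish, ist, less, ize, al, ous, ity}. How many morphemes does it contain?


Segmenting 'usealable' against the inventory:
  'use' -> root (morpheme 1)
  'al' -> suffix (morpheme 2)
  'able' -> suffix (morpheme 3)
Total morphemes: 3

3


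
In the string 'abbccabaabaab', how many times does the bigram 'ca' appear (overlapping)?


Scanning 'abbccabaabaab' for bigram 'ca':
  Position 0: 'ab' -> no
  Position 1: 'bb' -> no
  Position 2: 'bc' -> no
  Position 3: 'cc' -> no
  Position 4: 'ca' -> MATCH
  Position 5: 'ab' -> no
  Position 6: 'ba' -> no
  Position 7: 'aa' -> no
  Position 8: 'ab' -> no
  Position 9: 'ba' -> no
  Position 10: 'aa' -> no
  Position 11: 'ab' -> no
Total matches: 1

1


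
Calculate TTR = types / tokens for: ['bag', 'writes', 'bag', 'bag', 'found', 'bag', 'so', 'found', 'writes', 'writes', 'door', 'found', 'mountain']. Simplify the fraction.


Tokens: 13
Unique types: ('bag', 'door', 'found', 'mountain', 'so', 'writes') = 6
TTR = 6/13
Already in lowest terms.

6/13


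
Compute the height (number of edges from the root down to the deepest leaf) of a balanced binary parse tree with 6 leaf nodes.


In a balanced binary tree with n leaves the deepest leaf is ceil(log2(n)) edges below the root.
log2(6) = 2.5850
ceil(2.5850) = 3
height (edges) = 3

3


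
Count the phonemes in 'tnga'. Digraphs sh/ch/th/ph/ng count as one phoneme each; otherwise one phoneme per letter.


Parsing 'tnga' greedily, digraphs first:
  't' -> consonant phoneme (phonemes so far: 1)
  'ng' -> digraph (1 consonant phoneme) (phonemes so far: 2)
  'a' -> vowel phoneme (phonemes so far: 3)
Total phonemes: 3

3


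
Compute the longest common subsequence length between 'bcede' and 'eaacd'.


DP table for LCS of 'bcede' and 'eaacd':
       e  a  a  c  d
    0  0  0  0  0  0
  b 0  0  0  0  0  0
  c 0  0  0  0  1  1
  e 0  1  1  1  1  1
  d 0  1  1  1  1  2
  e 0  1  1  1  1  2
LCS: 'cd'
LCS length = 2

2


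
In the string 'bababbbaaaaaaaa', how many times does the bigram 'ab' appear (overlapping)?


Scanning 'bababbbaaaaaaaa' for bigram 'ab':
  Position 0: 'ba' -> no
  Position 1: 'ab' -> MATCH
  Position 2: 'ba' -> no
  Position 3: 'ab' -> MATCH
  Position 4: 'bb' -> no
  Position 5: 'bb' -> no
  Position 6: 'ba' -> no
  Position 7: 'aa' -> no
  Position 8: 'aa' -> no
  Position 9: 'aa' -> no
  Position 10: 'aa' -> no
  Position 11: 'aa' -> no
  Position 12: 'aa' -> no
  Position 13: 'aa' -> no
Total matches: 2

2


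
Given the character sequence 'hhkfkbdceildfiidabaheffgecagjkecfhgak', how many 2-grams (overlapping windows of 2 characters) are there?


String 'hhkfkbdceildfiidabaheffgecagjkecfhgak' has length L = 37.
Number of overlapping n-grams = L - n + 1
Substituting: 37 - 2 + 1 = 36

36


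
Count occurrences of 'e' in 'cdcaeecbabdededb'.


Scanning 'cdcaeecbabdededb' for 'e':
  Position 4: 'e' -> MATCH (count: 1)
  Position 5: 'e' -> MATCH (count: 2)
  Position 11: 'e' -> MATCH (count: 3)
  Position 13: 'e' -> MATCH (count: 4)
Total occurrences of 'e': 4

4


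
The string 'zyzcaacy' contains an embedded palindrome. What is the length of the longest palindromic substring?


Scanning 'zyzcaacy' for palindromic substrings.
Substring at positions 3-6: 'caac'.
Check: reverse('caac') = 'caac' -> palindrome confirmed.
Neighbouring characters ('z' / 'y') break symmetry, so it cannot extend further.
No longer palindromic substring exists; longest length = 4

4


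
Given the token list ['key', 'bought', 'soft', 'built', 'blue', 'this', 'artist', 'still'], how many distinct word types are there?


Listing all tokens and tracking unique types:
  Token 1: 'key' -> NEW (unique so far: 1)
  Token 2: 'bought' -> NEW (unique so far: 2)
  Token 3: 'soft' -> NEW (unique so far: 3)
  Token 4: 'built' -> NEW (unique so far: 4)
  Token 5: 'blue' -> NEW (unique so far: 5)
  Token 6: 'this' -> NEW (unique so far: 6)
  Token 7: 'artist' -> NEW (unique so far: 7)
  Token 8: 'still' -> NEW (unique so far: 8)
Unique types: ('artist', 'blue', 'bought', 'built', 'key', 'soft', 'still', 'this')
Vocabulary size: 8

8


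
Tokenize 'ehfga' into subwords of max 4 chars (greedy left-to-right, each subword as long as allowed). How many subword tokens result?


'ehfga' has 5 characters.
Chunking with max size 4:
  Chunk 1: 'ehfg' (positions 0-3)
  Chunk 2: 'a' (positions 4-4)
Total chunks: ceil(5 / 4) = 2

2


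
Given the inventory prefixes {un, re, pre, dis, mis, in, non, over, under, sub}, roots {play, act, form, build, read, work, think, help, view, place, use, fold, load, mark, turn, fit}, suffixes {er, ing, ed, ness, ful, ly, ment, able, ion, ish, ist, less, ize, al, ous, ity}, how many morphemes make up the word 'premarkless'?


Segmenting 'premarkless' against the inventory:
  'pre' -> prefix (morpheme 1)
  'mark' -> root (morpheme 2)
  'less' -> suffix (morpheme 3)
Total morphemes: 3

3


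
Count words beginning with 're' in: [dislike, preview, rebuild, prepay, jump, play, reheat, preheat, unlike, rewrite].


Checking each word for prefix 're':
  'dislike' -> no (count: 0)
  'preview' -> no (count: 0)
  'rebuild' -> YES, starts with 're' (count: 1)
  'prepay' -> no (count: 1)
  'jump' -> no (count: 1)
  'play' -> no (count: 1)
  'reheat' -> YES, starts with 're' (count: 2)
  'preheat' -> no (count: 2)
  'unlike' -> no (count: 2)
  'rewrite' -> YES, starts with 're' (count: 3)
Total with prefix 're': 3

3


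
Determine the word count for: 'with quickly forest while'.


Counting words by splitting on spaces:
  Word 1: 'with'
  Word 2: 'quickly'
  Word 3: 'forest'
  Word 4: 'while'
Total words: 4

4


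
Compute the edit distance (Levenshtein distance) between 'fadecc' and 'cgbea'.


Building DP table for s1='fadecc' (len 6) and s2='cgbea' (len 5):
       c  g  b  e  a
    0  1  2  3  4  5
  f 1  1  2  3  4  5
  a 2  2  2  3  4  4
  d 3  3  3  3  4  5
  e 4  4  4  4  3  4
  c 5  4  5  5  4  4
  c 6  5  5  6  5  5
Edit distance = dp[6][5] = 5

5


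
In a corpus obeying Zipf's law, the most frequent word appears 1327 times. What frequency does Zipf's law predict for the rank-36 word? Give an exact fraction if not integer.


Zipf's law: freq(rank) = f1 / rank
f1 = 1327, rank = 36
freq = 1327 / 36
GCD(1327, 36) = 1
Simplified: 1327/36

1327/36


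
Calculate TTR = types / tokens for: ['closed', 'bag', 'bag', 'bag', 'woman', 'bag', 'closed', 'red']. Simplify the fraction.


Tokens: 8
Unique types: ('bag', 'closed', 'red', 'woman') = 4
TTR = 4/8
Simplify: divide both by 4 -> 1/2
TTR = 1/2

1/2
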